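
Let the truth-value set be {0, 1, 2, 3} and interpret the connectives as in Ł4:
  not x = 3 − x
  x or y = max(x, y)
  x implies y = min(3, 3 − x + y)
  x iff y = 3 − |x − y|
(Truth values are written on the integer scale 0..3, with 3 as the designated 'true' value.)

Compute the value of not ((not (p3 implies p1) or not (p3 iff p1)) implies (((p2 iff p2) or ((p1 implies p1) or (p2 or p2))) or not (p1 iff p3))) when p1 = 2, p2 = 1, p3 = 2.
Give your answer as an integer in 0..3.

p3 implies p1 = 2 implies 2 = 3
not (p3 implies p1) = not 3 = 0
p3 iff p1 = 2 iff 2 = 3
not (p3 iff p1) = not 3 = 0
not (p3 implies p1) or not (p3 iff p1) = 0 or 0 = 0
p2 iff p2 = 1 iff 1 = 3
p1 implies p1 = 2 implies 2 = 3
p2 or p2 = 1 or 1 = 1
(p1 implies p1) or (p2 or p2) = 3 or 1 = 3
(p2 iff p2) or ((p1 implies p1) or (p2 or p2)) = 3 or 3 = 3
p1 iff p3 = 2 iff 2 = 3
not (p1 iff p3) = not 3 = 0
((p2 iff p2) or ((p1 implies p1) or (p2 or p2))) or not (p1 iff p3) = 3 or 0 = 3
(not (p3 implies p1) or not (p3 iff p1)) implies (((p2 iff p2) or ((p1 implies p1) or (p2 or p2))) or not (p1 iff p3)) = 0 implies 3 = 3
not ((not (p3 implies p1) or not (p3 iff p1)) implies (((p2 iff p2) or ((p1 implies p1) or (p2 or p2))) or not (p1 iff p3))) = not 3 = 0

0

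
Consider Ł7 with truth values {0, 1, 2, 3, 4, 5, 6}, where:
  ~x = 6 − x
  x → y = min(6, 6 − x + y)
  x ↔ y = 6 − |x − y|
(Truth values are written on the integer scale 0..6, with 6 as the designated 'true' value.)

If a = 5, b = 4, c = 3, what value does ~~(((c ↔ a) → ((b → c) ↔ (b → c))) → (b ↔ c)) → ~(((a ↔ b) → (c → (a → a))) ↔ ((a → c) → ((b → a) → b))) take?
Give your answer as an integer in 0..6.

1

c ↔ a = 3 ↔ 5 = 4
b → c = 4 → 3 = 5
b → c = 4 → 3 = 5
(b → c) ↔ (b → c) = 5 ↔ 5 = 6
(c ↔ a) → ((b → c) ↔ (b → c)) = 4 → 6 = 6
b ↔ c = 4 ↔ 3 = 5
((c ↔ a) → ((b → c) ↔ (b → c))) → (b ↔ c) = 6 → 5 = 5
~(((c ↔ a) → ((b → c) ↔ (b → c))) → (b ↔ c)) = ~5 = 1
~~(((c ↔ a) → ((b → c) ↔ (b → c))) → (b ↔ c)) = ~1 = 5
a ↔ b = 5 ↔ 4 = 5
a → a = 5 → 5 = 6
c → (a → a) = 3 → 6 = 6
(a ↔ b) → (c → (a → a)) = 5 → 6 = 6
a → c = 5 → 3 = 4
b → a = 4 → 5 = 6
(b → a) → b = 6 → 4 = 4
(a → c) → ((b → a) → b) = 4 → 4 = 6
((a ↔ b) → (c → (a → a))) ↔ ((a → c) → ((b → a) → b)) = 6 ↔ 6 = 6
~(((a ↔ b) → (c → (a → a))) ↔ ((a → c) → ((b → a) → b))) = ~6 = 0
~~(((c ↔ a) → ((b → c) ↔ (b → c))) → (b ↔ c)) → ~(((a ↔ b) → (c → (a → a))) ↔ ((a → c) → ((b → a) → b))) = 5 → 0 = 1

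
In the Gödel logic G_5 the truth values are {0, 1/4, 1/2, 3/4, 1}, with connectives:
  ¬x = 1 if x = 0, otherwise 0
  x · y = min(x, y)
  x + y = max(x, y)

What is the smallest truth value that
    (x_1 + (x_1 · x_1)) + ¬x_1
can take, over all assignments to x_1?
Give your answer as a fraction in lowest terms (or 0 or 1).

Take x_1 = 1/4:
x_1 · x_1 = 1/4 · 1/4 = 1/4
x_1 + (x_1 · x_1) = 1/4 + 1/4 = 1/4
¬x_1 = ¬1/4 = 0
(x_1 + (x_1 · x_1)) + ¬x_1 = 1/4 + 0 = 1/4
No assignment yields a value below 1/4, so this is the minimum.

1/4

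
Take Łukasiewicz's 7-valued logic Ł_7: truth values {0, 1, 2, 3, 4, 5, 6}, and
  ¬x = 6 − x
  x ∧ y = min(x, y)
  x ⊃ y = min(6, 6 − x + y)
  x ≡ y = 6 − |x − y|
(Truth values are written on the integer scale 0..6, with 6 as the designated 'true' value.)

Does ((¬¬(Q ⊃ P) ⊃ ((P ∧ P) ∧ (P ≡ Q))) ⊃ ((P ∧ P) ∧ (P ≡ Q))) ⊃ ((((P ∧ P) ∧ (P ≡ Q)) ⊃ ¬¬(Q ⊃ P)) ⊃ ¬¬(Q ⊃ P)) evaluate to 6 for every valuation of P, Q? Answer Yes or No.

Yes

At P = 3, Q = 2, for instance:
Q ⊃ P = 2 ⊃ 3 = 6
¬(Q ⊃ P) = ¬6 = 0
¬¬(Q ⊃ P) = ¬0 = 6
P ∧ P = 3 ∧ 3 = 3
P ≡ Q = 3 ≡ 2 = 5
(P ∧ P) ∧ (P ≡ Q) = 3 ∧ 5 = 3
¬¬(Q ⊃ P) ⊃ ((P ∧ P) ∧ (P ≡ Q)) = 6 ⊃ 3 = 3
(¬¬(Q ⊃ P) ⊃ ((P ∧ P) ∧ (P ≡ Q))) ⊃ ((P ∧ P) ∧ (P ≡ Q)) = 3 ⊃ 3 = 6
((P ∧ P) ∧ (P ≡ Q)) ⊃ ¬¬(Q ⊃ P) = 3 ⊃ 6 = 6
(((P ∧ P) ∧ (P ≡ Q)) ⊃ ¬¬(Q ⊃ P)) ⊃ ¬¬(Q ⊃ P) = 6 ⊃ 6 = 6
((¬¬(Q ⊃ P) ⊃ ((P ∧ P) ∧ (P ≡ Q))) ⊃ ((P ∧ P) ∧ (P ≡ Q))) ⊃ ((((P ∧ P) ∧ (P ≡ Q)) ⊃ ¬¬(Q ⊃ P)) ⊃ ¬¬(Q ⊃ P)) = 6 ⊃ 6 = 6
and checking the remaining 48 assignments likewise gives ≥ 6 in every case.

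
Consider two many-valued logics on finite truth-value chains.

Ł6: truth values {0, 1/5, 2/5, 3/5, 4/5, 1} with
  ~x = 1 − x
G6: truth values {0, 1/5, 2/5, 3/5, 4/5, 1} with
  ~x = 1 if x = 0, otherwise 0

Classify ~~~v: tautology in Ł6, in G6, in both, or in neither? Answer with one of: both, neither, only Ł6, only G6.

In Ł6: at v = 1/5 the value is 4/5 — not a tautology.
In G6: at v = 1/5 the value is 0 — not a tautology.

neither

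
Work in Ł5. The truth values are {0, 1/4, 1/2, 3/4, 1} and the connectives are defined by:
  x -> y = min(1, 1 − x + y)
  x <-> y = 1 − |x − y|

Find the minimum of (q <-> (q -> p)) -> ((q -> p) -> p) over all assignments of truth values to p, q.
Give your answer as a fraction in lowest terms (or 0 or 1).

1/2

Take p = 0, q = 1/2:
q -> p = 1/2 -> 0 = 1/2
q <-> (q -> p) = 1/2 <-> 1/2 = 1
q -> p = 1/2 -> 0 = 1/2
(q -> p) -> p = 1/2 -> 0 = 1/2
(q <-> (q -> p)) -> ((q -> p) -> p) = 1 -> 1/2 = 1/2
No assignment yields a value below 1/2, so this is the minimum.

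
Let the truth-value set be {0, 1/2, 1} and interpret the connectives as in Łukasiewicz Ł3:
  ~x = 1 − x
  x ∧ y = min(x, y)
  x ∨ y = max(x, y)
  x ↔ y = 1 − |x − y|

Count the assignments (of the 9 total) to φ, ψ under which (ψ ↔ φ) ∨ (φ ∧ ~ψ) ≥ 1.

φ = 0, ψ = 0 ↦ 1  ≥
φ = 0, ψ = 1/2 ↦ 1/2  <
φ = 0, ψ = 1 ↦ 0  <
φ = 1/2, ψ = 0 ↦ 1/2  <
φ = 1/2, ψ = 1/2 ↦ 1  ≥
φ = 1/2, ψ = 1 ↦ 1/2  <
φ = 1, ψ = 0 ↦ 1  ≥
φ = 1, ψ = 1/2 ↦ 1/2  <
φ = 1, ψ = 1 ↦ 1  ≥
So 4 of the 9 assignments meet the threshold.

4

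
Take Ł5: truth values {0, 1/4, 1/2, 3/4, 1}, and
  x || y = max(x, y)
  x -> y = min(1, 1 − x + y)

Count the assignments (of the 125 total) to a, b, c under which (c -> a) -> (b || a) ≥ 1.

71

value 1: 71 assignments (counts)
value 3/4: 31 assignments
value 1/2: 16 assignments
value 1/4: 6 assignments
value 0: 1 assignment
So 71 of the 125 assignments meet the threshold.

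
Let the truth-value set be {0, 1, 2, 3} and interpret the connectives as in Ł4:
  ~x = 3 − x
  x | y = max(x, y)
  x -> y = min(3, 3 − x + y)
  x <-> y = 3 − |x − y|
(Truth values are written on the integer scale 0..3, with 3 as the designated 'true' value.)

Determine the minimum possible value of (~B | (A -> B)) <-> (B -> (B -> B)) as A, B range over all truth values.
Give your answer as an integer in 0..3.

Take A = 2, B = 1:
~B = ~1 = 2
A -> B = 2 -> 1 = 2
~B | (A -> B) = 2 | 2 = 2
B -> B = 1 -> 1 = 3
B -> (B -> B) = 1 -> 3 = 3
(~B | (A -> B)) <-> (B -> (B -> B)) = 2 <-> 3 = 2
No assignment yields a value below 2, so this is the minimum.

2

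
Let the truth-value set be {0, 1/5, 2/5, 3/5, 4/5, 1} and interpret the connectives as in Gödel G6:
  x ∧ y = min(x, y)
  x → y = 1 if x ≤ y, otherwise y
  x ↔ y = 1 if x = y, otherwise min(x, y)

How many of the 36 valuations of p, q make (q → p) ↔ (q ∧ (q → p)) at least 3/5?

21

value 1: 16 assignments (counts)
value 4/5: 2 assignments (counts)
value 3/5: 3 assignments (counts)
value 2/5: 4 assignments
value 1/5: 5 assignments
value 0: 6 assignments
So 21 of the 36 assignments meet the threshold.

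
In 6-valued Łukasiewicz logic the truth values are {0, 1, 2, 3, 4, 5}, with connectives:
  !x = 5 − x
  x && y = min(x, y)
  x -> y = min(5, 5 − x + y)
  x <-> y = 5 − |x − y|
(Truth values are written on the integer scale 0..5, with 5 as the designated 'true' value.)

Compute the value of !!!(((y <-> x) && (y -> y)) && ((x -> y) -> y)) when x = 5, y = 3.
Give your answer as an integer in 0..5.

y <-> x = 3 <-> 5 = 3
y -> y = 3 -> 3 = 5
(y <-> x) && (y -> y) = 3 && 5 = 3
x -> y = 5 -> 3 = 3
(x -> y) -> y = 3 -> 3 = 5
((y <-> x) && (y -> y)) && ((x -> y) -> y) = 3 && 5 = 3
!(((y <-> x) && (y -> y)) && ((x -> y) -> y)) = !3 = 2
!!(((y <-> x) && (y -> y)) && ((x -> y) -> y)) = !2 = 3
!!!(((y <-> x) && (y -> y)) && ((x -> y) -> y)) = !3 = 2

2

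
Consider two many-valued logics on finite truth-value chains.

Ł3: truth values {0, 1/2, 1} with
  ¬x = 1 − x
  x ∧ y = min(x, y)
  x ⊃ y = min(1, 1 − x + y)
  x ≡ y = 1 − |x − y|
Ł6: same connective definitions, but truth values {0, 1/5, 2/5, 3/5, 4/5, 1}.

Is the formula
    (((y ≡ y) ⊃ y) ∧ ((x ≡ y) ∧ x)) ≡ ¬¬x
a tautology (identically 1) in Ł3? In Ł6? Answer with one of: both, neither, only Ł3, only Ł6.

In Ł3: at x = 1/2, y = 0 the value is 1/2 — not a tautology.
In Ł6: at x = 1/5, y = 0 the value is 4/5 — not a tautology.

neither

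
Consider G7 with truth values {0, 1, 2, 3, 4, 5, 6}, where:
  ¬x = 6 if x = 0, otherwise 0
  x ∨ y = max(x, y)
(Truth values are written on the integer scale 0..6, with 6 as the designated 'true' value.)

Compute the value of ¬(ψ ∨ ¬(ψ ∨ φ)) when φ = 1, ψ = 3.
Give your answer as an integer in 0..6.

0

ψ ∨ φ = 3 ∨ 1 = 3
¬(ψ ∨ φ) = ¬3 = 0
ψ ∨ ¬(ψ ∨ φ) = 3 ∨ 0 = 3
¬(ψ ∨ ¬(ψ ∨ φ)) = ¬3 = 0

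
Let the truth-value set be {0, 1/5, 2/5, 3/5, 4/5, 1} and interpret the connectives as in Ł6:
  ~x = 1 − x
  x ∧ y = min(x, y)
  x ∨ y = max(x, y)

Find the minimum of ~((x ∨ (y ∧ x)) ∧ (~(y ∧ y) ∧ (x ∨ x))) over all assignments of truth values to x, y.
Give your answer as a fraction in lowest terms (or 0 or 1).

0

Take x = 1, y = 0:
y ∧ x = 0 ∧ 1 = 0
x ∨ (y ∧ x) = 1 ∨ 0 = 1
y ∧ y = 0 ∧ 0 = 0
~(y ∧ y) = ~0 = 1
x ∨ x = 1 ∨ 1 = 1
~(y ∧ y) ∧ (x ∨ x) = 1 ∧ 1 = 1
(x ∨ (y ∧ x)) ∧ (~(y ∧ y) ∧ (x ∨ x)) = 1 ∧ 1 = 1
~((x ∨ (y ∧ x)) ∧ (~(y ∧ y) ∧ (x ∨ x))) = ~1 = 0
No assignment yields a value below 0, so this is the minimum.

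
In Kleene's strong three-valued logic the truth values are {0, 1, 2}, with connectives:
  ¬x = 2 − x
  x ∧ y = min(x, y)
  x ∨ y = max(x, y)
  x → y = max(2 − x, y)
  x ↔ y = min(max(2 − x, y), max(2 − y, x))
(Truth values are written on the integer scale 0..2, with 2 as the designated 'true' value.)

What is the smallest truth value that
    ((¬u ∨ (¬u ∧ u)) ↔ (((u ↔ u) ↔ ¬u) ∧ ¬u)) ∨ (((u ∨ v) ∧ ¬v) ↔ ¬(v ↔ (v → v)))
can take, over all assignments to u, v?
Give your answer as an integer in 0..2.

Take u = 1, v = 0:
¬u = ¬1 = 1
¬u = ¬1 = 1
¬u ∧ u = 1 ∧ 1 = 1
¬u ∨ (¬u ∧ u) = 1 ∨ 1 = 1
u ↔ u = 1 ↔ 1 = 1
¬u = ¬1 = 1
(u ↔ u) ↔ ¬u = 1 ↔ 1 = 1
¬u = ¬1 = 1
((u ↔ u) ↔ ¬u) ∧ ¬u = 1 ∧ 1 = 1
(¬u ∨ (¬u ∧ u)) ↔ (((u ↔ u) ↔ ¬u) ∧ ¬u) = 1 ↔ 1 = 1
u ∨ v = 1 ∨ 0 = 1
¬v = ¬0 = 2
(u ∨ v) ∧ ¬v = 1 ∧ 2 = 1
v → v = 0 → 0 = 2
v ↔ (v → v) = 0 ↔ 2 = 0
¬(v ↔ (v → v)) = ¬0 = 2
((u ∨ v) ∧ ¬v) ↔ ¬(v ↔ (v → v)) = 1 ↔ 2 = 1
((¬u ∨ (¬u ∧ u)) ↔ (((u ↔ u) ↔ ¬u) ∧ ¬u)) ∨ (((u ∨ v) ∧ ¬v) ↔ ¬(v ↔ (v → v))) = 1 ∨ 1 = 1
No assignment yields a value below 1, so this is the minimum.

1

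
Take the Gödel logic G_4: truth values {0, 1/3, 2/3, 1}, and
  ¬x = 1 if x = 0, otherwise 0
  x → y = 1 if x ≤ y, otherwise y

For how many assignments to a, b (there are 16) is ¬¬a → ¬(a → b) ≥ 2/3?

7

a = 0, b = 0 ↦ 1  ≥
a = 0, b = 1/3 ↦ 1  ≥
a = 0, b = 2/3 ↦ 1  ≥
a = 0, b = 1 ↦ 1  ≥
a = 1/3, b = 0 ↦ 1  ≥
a = 1/3, b = 1/3 ↦ 0  <
a = 1/3, b = 2/3 ↦ 0  <
a = 1/3, b = 1 ↦ 0  <
a = 2/3, b = 0 ↦ 1  ≥
a = 2/3, b = 1/3 ↦ 0  <
a = 2/3, b = 2/3 ↦ 0  <
a = 2/3, b = 1 ↦ 0  <
a = 1, b = 0 ↦ 1  ≥
a = 1, b = 1/3 ↦ 0  <
a = 1, b = 2/3 ↦ 0  <
a = 1, b = 1 ↦ 0  <
So 7 of the 16 assignments meet the threshold.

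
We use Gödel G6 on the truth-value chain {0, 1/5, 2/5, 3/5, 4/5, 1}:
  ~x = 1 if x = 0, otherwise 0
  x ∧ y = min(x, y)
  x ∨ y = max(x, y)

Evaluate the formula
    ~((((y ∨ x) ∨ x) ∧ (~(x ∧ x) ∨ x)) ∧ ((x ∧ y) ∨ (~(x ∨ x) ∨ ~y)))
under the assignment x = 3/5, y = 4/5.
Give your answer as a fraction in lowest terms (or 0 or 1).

y ∨ x = 4/5 ∨ 3/5 = 4/5
(y ∨ x) ∨ x = 4/5 ∨ 3/5 = 4/5
x ∧ x = 3/5 ∧ 3/5 = 3/5
~(x ∧ x) = ~3/5 = 0
~(x ∧ x) ∨ x = 0 ∨ 3/5 = 3/5
((y ∨ x) ∨ x) ∧ (~(x ∧ x) ∨ x) = 4/5 ∧ 3/5 = 3/5
x ∧ y = 3/5 ∧ 4/5 = 3/5
x ∨ x = 3/5 ∨ 3/5 = 3/5
~(x ∨ x) = ~3/5 = 0
~y = ~4/5 = 0
~(x ∨ x) ∨ ~y = 0 ∨ 0 = 0
(x ∧ y) ∨ (~(x ∨ x) ∨ ~y) = 3/5 ∨ 0 = 3/5
(((y ∨ x) ∨ x) ∧ (~(x ∧ x) ∨ x)) ∧ ((x ∧ y) ∨ (~(x ∨ x) ∨ ~y)) = 3/5 ∧ 3/5 = 3/5
~((((y ∨ x) ∨ x) ∧ (~(x ∧ x) ∨ x)) ∧ ((x ∧ y) ∨ (~(x ∨ x) ∨ ~y))) = ~3/5 = 0

0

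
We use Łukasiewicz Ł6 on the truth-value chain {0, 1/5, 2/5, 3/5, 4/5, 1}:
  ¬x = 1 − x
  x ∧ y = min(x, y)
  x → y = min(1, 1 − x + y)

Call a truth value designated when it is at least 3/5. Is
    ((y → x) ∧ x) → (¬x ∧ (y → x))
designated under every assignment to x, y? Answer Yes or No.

Counterexample: take x = 4/5, y = 0.
y → x = 0 → 4/5 = 1
(y → x) ∧ x = 1 ∧ 4/5 = 4/5
¬x = ¬4/5 = 1/5
y → x = 0 → 4/5 = 1
¬x ∧ (y → x) = 1/5 ∧ 1 = 1/5
((y → x) ∧ x) → (¬x ∧ (y → x)) = 4/5 → 1/5 = 2/5
This gives 2/5, which is below 3/5.

No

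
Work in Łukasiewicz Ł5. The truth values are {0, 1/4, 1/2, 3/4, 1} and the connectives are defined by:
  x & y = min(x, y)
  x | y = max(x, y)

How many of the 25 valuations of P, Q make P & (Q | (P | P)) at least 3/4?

value 1: 5 assignments (counts)
value 3/4: 5 assignments (counts)
value 1/2: 5 assignments
value 1/4: 5 assignments
value 0: 5 assignments
So 10 of the 25 assignments meet the threshold.

10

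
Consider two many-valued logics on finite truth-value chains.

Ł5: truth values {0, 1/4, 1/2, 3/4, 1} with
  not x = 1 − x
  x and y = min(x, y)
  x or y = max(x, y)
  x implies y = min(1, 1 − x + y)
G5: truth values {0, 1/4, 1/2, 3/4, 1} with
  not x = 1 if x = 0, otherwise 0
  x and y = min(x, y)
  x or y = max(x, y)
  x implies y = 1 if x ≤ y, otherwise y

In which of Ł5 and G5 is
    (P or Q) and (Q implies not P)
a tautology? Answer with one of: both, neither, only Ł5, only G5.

neither

In Ł5: at P = 0, Q = 0 the value is 0 — not a tautology.
In G5: at P = 0, Q = 0 the value is 0 — not a tautology.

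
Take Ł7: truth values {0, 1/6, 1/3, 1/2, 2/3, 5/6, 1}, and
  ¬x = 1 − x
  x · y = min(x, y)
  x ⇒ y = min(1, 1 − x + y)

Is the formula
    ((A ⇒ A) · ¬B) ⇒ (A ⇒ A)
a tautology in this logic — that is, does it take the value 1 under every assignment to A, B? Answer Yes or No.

Yes

At A = 2/3, B = 0, for instance:
A ⇒ A = 2/3 ⇒ 2/3 = 1
¬B = ¬0 = 1
(A ⇒ A) · ¬B = 1 · 1 = 1
((A ⇒ A) · ¬B) ⇒ (A ⇒ A) = 1 ⇒ 1 = 1
and checking the remaining 48 assignments likewise gives ≥ 1 in every case.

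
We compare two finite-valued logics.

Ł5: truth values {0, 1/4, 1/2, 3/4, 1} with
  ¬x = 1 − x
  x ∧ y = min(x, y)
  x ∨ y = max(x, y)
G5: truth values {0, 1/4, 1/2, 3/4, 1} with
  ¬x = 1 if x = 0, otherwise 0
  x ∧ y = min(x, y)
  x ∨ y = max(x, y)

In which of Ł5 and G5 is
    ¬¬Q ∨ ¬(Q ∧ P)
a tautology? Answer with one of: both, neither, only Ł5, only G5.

only G5

In Ł5: at P = 1/4, Q = 1/4 the value is 3/4 — not a tautology.
In G5: every assignment gives 1 — tautology.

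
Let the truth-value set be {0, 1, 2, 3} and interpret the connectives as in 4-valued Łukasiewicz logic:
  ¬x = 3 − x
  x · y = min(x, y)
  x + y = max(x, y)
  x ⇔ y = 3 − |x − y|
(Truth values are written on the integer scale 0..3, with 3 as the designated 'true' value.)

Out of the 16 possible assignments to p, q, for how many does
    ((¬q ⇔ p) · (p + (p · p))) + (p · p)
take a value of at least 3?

4

p = 0, q = 0 ↦ 0  <
p = 0, q = 1 ↦ 0  <
p = 0, q = 2 ↦ 0  <
p = 0, q = 3 ↦ 0  <
p = 1, q = 0 ↦ 1  <
p = 1, q = 1 ↦ 1  <
p = 1, q = 2 ↦ 1  <
p = 1, q = 3 ↦ 1  <
p = 2, q = 0 ↦ 2  <
p = 2, q = 1 ↦ 2  <
p = 2, q = 2 ↦ 2  <
p = 2, q = 3 ↦ 2  <
p = 3, q = 0 ↦ 3  ≥
p = 3, q = 1 ↦ 3  ≥
p = 3, q = 2 ↦ 3  ≥
p = 3, q = 3 ↦ 3  ≥
So 4 of the 16 assignments meet the threshold.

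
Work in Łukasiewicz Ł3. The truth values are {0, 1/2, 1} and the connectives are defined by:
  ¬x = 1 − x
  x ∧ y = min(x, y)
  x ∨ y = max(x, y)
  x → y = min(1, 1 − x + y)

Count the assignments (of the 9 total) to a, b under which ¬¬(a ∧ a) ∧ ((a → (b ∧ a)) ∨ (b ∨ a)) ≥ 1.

a = 0, b = 0 ↦ 0  <
a = 0, b = 1/2 ↦ 0  <
a = 0, b = 1 ↦ 0  <
a = 1/2, b = 0 ↦ 1/2  <
a = 1/2, b = 1/2 ↦ 1/2  <
a = 1/2, b = 1 ↦ 1/2  <
a = 1, b = 0 ↦ 1  ≥
a = 1, b = 1/2 ↦ 1  ≥
a = 1, b = 1 ↦ 1  ≥
So 3 of the 9 assignments meet the threshold.

3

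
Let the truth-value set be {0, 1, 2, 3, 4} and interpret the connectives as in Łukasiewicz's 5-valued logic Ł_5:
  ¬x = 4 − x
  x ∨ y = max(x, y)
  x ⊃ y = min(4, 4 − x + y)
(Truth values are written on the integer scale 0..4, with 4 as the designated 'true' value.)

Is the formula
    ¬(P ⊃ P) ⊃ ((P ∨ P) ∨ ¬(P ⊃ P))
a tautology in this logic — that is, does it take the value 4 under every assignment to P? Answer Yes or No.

Yes

P = 0 ↦ 4
P = 1 ↦ 4
P = 2 ↦ 4
P = 3 ↦ 4
P = 4 ↦ 4
Every assignment gives a value ≥ 4.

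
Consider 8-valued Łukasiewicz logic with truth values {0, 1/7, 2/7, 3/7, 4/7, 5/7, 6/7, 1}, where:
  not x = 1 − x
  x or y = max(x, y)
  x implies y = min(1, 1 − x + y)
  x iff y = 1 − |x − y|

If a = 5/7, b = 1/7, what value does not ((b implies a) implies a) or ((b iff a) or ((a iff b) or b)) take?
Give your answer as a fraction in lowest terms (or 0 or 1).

b implies a = 1/7 implies 5/7 = 1
(b implies a) implies a = 1 implies 5/7 = 5/7
not ((b implies a) implies a) = not 5/7 = 2/7
b iff a = 1/7 iff 5/7 = 3/7
a iff b = 5/7 iff 1/7 = 3/7
(a iff b) or b = 3/7 or 1/7 = 3/7
(b iff a) or ((a iff b) or b) = 3/7 or 3/7 = 3/7
not ((b implies a) implies a) or ((b iff a) or ((a iff b) or b)) = 2/7 or 3/7 = 3/7

3/7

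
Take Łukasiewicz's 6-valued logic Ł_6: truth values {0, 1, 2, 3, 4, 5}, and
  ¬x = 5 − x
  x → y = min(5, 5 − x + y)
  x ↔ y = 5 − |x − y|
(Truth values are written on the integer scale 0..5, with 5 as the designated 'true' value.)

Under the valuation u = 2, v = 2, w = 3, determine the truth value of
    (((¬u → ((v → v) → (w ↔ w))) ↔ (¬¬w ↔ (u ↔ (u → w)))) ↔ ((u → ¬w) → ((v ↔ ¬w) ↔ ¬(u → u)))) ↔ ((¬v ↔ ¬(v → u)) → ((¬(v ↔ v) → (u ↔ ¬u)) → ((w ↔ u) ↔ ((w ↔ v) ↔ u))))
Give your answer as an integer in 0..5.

1

¬u = ¬2 = 3
v → v = 2 → 2 = 5
w ↔ w = 3 ↔ 3 = 5
(v → v) → (w ↔ w) = 5 → 5 = 5
¬u → ((v → v) → (w ↔ w)) = 3 → 5 = 5
¬w = ¬3 = 2
¬¬w = ¬2 = 3
u → w = 2 → 3 = 5
u ↔ (u → w) = 2 ↔ 5 = 2
¬¬w ↔ (u ↔ (u → w)) = 3 ↔ 2 = 4
(¬u → ((v → v) → (w ↔ w))) ↔ (¬¬w ↔ (u ↔ (u → w))) = 5 ↔ 4 = 4
¬w = ¬3 = 2
u → ¬w = 2 → 2 = 5
¬w = ¬3 = 2
v ↔ ¬w = 2 ↔ 2 = 5
u → u = 2 → 2 = 5
¬(u → u) = ¬5 = 0
(v ↔ ¬w) ↔ ¬(u → u) = 5 ↔ 0 = 0
(u → ¬w) → ((v ↔ ¬w) ↔ ¬(u → u)) = 5 → 0 = 0
((¬u → ((v → v) → (w ↔ w))) ↔ (¬¬w ↔ (u ↔ (u → w)))) ↔ ((u → ¬w) → ((v ↔ ¬w) ↔ ¬(u → u))) = 4 ↔ 0 = 1
¬v = ¬2 = 3
v → u = 2 → 2 = 5
¬(v → u) = ¬5 = 0
¬v ↔ ¬(v → u) = 3 ↔ 0 = 2
v ↔ v = 2 ↔ 2 = 5
¬(v ↔ v) = ¬5 = 0
¬u = ¬2 = 3
u ↔ ¬u = 2 ↔ 3 = 4
¬(v ↔ v) → (u ↔ ¬u) = 0 → 4 = 5
w ↔ u = 3 ↔ 2 = 4
w ↔ v = 3 ↔ 2 = 4
(w ↔ v) ↔ u = 4 ↔ 2 = 3
(w ↔ u) ↔ ((w ↔ v) ↔ u) = 4 ↔ 3 = 4
(¬(v ↔ v) → (u ↔ ¬u)) → ((w ↔ u) ↔ ((w ↔ v) ↔ u)) = 5 → 4 = 4
(¬v ↔ ¬(v → u)) → ((¬(v ↔ v) → (u ↔ ¬u)) → ((w ↔ u) ↔ ((w ↔ v) ↔ u))) = 2 → 4 = 5
(((¬u → ((v → v) → (w ↔ w))) ↔ (¬¬w ↔ (u ↔ (u → w)))) ↔ ((u → ¬w) → ((v ↔ ¬w) ↔ ¬(u → u)))) ↔ ((¬v ↔ ¬(v → u)) → ((¬(v ↔ v) → (u ↔ ¬u)) → ((w ↔ u) ↔ ((w ↔ v) ↔ u)))) = 1 ↔ 5 = 1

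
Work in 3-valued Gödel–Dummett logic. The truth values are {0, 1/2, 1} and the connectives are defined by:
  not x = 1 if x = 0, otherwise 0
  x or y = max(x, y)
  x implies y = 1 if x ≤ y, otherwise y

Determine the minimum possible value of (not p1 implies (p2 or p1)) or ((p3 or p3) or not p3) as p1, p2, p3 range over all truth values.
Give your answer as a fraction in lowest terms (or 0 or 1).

Take p1 = 0, p2 = 0, p3 = 1/2:
not p1 = not 0 = 1
p2 or p1 = 0 or 0 = 0
not p1 implies (p2 or p1) = 1 implies 0 = 0
p3 or p3 = 1/2 or 1/2 = 1/2
not p3 = not 1/2 = 0
(p3 or p3) or not p3 = 1/2 or 0 = 1/2
(not p1 implies (p2 or p1)) or ((p3 or p3) or not p3) = 0 or 1/2 = 1/2
No assignment yields a value below 1/2, so this is the minimum.

1/2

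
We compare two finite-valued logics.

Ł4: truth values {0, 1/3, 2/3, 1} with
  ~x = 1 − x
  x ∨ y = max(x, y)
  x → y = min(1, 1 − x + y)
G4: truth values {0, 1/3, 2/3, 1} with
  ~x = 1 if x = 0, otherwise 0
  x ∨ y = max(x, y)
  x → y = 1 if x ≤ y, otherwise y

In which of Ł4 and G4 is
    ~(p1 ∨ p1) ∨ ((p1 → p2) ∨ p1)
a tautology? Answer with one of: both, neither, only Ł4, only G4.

In Ł4: at p1 = 1/3, p2 = 0 the value is 2/3 — not a tautology.
In G4: at p1 = 1/3, p2 = 0 the value is 1/3 — not a tautology.

neither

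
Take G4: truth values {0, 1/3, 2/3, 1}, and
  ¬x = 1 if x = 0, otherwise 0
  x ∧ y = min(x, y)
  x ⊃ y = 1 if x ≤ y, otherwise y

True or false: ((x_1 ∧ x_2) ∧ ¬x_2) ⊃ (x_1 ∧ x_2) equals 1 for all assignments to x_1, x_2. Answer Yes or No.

x_1 = 0, x_2 = 0 ↦ 1
x_1 = 0, x_2 = 1/3 ↦ 1
x_1 = 0, x_2 = 2/3 ↦ 1
x_1 = 0, x_2 = 1 ↦ 1
x_1 = 1/3, x_2 = 0 ↦ 1
x_1 = 1/3, x_2 = 1/3 ↦ 1
x_1 = 1/3, x_2 = 2/3 ↦ 1
x_1 = 1/3, x_2 = 1 ↦ 1
x_1 = 2/3, x_2 = 0 ↦ 1
x_1 = 2/3, x_2 = 1/3 ↦ 1
x_1 = 2/3, x_2 = 2/3 ↦ 1
x_1 = 2/3, x_2 = 1 ↦ 1
x_1 = 1, x_2 = 0 ↦ 1
x_1 = 1, x_2 = 1/3 ↦ 1
x_1 = 1, x_2 = 2/3 ↦ 1
x_1 = 1, x_2 = 1 ↦ 1
Every assignment gives a value ≥ 1.

Yes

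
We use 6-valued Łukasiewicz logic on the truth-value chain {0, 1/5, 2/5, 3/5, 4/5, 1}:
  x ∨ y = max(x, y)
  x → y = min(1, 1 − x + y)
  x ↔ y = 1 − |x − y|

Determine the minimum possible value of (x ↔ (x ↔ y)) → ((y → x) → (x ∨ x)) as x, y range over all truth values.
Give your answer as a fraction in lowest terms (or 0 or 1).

3/5

Take x = 2/5, y = 0:
x ↔ y = 2/5 ↔ 0 = 3/5
x ↔ (x ↔ y) = 2/5 ↔ 3/5 = 4/5
y → x = 0 → 2/5 = 1
x ∨ x = 2/5 ∨ 2/5 = 2/5
(y → x) → (x ∨ x) = 1 → 2/5 = 2/5
(x ↔ (x ↔ y)) → ((y → x) → (x ∨ x)) = 4/5 → 2/5 = 3/5
No assignment yields a value below 3/5, so this is the minimum.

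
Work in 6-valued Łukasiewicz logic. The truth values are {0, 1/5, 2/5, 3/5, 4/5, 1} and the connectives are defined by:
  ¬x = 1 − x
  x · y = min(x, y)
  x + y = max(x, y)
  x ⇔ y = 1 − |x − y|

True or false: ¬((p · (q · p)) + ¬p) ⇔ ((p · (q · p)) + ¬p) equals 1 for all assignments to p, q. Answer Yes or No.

Counterexample: take p = 0, q = 0.
q · p = 0 · 0 = 0
p · (q · p) = 0 · 0 = 0
¬p = ¬0 = 1
(p · (q · p)) + ¬p = 0 + 1 = 1
¬((p · (q · p)) + ¬p) = ¬1 = 0
q · p = 0 · 0 = 0
p · (q · p) = 0 · 0 = 0
¬p = ¬0 = 1
(p · (q · p)) + ¬p = 0 + 1 = 1
¬((p · (q · p)) + ¬p) ⇔ ((p · (q · p)) + ¬p) = 0 ⇔ 1 = 0
This gives 0 ≠ 1.

No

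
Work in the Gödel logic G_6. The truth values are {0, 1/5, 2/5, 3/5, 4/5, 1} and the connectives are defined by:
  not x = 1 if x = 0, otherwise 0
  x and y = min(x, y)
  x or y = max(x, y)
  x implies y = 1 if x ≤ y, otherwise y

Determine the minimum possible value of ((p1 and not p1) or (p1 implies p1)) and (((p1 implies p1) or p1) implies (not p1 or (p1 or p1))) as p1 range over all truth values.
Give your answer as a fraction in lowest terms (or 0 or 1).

1/5

Take p1 = 1/5:
not p1 = not 1/5 = 0
p1 and not p1 = 1/5 and 0 = 0
p1 implies p1 = 1/5 implies 1/5 = 1
(p1 and not p1) or (p1 implies p1) = 0 or 1 = 1
p1 implies p1 = 1/5 implies 1/5 = 1
(p1 implies p1) or p1 = 1 or 1/5 = 1
not p1 = not 1/5 = 0
p1 or p1 = 1/5 or 1/5 = 1/5
not p1 or (p1 or p1) = 0 or 1/5 = 1/5
((p1 implies p1) or p1) implies (not p1 or (p1 or p1)) = 1 implies 1/5 = 1/5
((p1 and not p1) or (p1 implies p1)) and (((p1 implies p1) or p1) implies (not p1 or (p1 or p1))) = 1 and 1/5 = 1/5
No assignment yields a value below 1/5, so this is the minimum.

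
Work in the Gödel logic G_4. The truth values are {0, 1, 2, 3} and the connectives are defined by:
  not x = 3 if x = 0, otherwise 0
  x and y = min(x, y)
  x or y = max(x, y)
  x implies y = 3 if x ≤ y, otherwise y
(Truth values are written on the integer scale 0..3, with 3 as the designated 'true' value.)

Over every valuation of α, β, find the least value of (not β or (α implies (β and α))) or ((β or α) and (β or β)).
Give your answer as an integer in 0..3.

Take α = 2, β = 1:
not β = not 1 = 0
β and α = 1 and 2 = 1
α implies (β and α) = 2 implies 1 = 1
not β or (α implies (β and α)) = 0 or 1 = 1
β or α = 1 or 2 = 2
β or β = 1 or 1 = 1
(β or α) and (β or β) = 2 and 1 = 1
(not β or (α implies (β and α))) or ((β or α) and (β or β)) = 1 or 1 = 1
No assignment yields a value below 1, so this is the minimum.

1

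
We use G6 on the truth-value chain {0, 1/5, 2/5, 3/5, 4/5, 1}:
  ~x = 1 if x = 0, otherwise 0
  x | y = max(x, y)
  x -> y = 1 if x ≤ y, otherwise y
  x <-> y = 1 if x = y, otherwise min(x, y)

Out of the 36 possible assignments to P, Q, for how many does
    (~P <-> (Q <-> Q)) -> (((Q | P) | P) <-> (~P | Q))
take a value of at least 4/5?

value 1: 31 assignments (counts)
value 4/5: 1 assignment (counts)
value 3/5: 1 assignment
value 2/5: 1 assignment
value 1/5: 1 assignment
value 0: 1 assignment
So 32 of the 36 assignments meet the threshold.

32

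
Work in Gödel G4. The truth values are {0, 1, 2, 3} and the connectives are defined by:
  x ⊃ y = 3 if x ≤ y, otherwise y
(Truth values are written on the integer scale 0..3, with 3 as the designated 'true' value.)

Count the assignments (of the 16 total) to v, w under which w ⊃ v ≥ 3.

v = 0, w = 0 ↦ 3  ≥
v = 0, w = 1 ↦ 0  <
v = 0, w = 2 ↦ 0  <
v = 0, w = 3 ↦ 0  <
v = 1, w = 0 ↦ 3  ≥
v = 1, w = 1 ↦ 3  ≥
v = 1, w = 2 ↦ 1  <
v = 1, w = 3 ↦ 1  <
v = 2, w = 0 ↦ 3  ≥
v = 2, w = 1 ↦ 3  ≥
v = 2, w = 2 ↦ 3  ≥
v = 2, w = 3 ↦ 2  <
v = 3, w = 0 ↦ 3  ≥
v = 3, w = 1 ↦ 3  ≥
v = 3, w = 2 ↦ 3  ≥
v = 3, w = 3 ↦ 3  ≥
So 10 of the 16 assignments meet the threshold.

10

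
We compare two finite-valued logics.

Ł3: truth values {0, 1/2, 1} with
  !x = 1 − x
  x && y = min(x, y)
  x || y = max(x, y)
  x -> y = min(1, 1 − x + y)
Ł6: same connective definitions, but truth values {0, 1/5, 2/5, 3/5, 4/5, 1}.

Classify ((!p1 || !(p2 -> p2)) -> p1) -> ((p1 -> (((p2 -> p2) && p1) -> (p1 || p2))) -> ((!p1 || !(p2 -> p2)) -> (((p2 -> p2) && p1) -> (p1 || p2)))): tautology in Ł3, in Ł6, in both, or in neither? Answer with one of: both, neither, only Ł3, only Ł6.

both

In Ł3: every assignment gives 1 — tautology.
In Ł6: every assignment gives 1 — tautology.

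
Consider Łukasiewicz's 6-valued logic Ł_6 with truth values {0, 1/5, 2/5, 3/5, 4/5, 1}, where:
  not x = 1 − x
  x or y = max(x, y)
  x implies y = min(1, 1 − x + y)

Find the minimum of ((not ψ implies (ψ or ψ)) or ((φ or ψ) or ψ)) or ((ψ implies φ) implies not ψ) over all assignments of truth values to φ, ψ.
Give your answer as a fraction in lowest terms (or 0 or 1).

Take φ = 1/5, ψ = 1/5:
not ψ = not 1/5 = 4/5
ψ or ψ = 1/5 or 1/5 = 1/5
not ψ implies (ψ or ψ) = 4/5 implies 1/5 = 2/5
φ or ψ = 1/5 or 1/5 = 1/5
(φ or ψ) or ψ = 1/5 or 1/5 = 1/5
(not ψ implies (ψ or ψ)) or ((φ or ψ) or ψ) = 2/5 or 1/5 = 2/5
ψ implies φ = 1/5 implies 1/5 = 1
not ψ = not 1/5 = 4/5
(ψ implies φ) implies not ψ = 1 implies 4/5 = 4/5
((not ψ implies (ψ or ψ)) or ((φ or ψ) or ψ)) or ((ψ implies φ) implies not ψ) = 2/5 or 4/5 = 4/5
No assignment yields a value below 4/5, so this is the minimum.

4/5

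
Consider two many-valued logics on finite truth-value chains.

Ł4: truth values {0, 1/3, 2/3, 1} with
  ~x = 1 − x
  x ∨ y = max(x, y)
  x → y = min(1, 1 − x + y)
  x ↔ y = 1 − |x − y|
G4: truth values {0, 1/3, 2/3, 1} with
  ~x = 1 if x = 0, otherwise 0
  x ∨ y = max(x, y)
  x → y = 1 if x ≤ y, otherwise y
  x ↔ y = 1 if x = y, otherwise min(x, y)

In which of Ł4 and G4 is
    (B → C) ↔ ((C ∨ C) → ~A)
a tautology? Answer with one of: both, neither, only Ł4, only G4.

neither

In Ł4: at A = 0, B = 1/3, C = 0 the value is 2/3 — not a tautology.
In G4: at A = 0, B = 1/3, C = 0 the value is 0 — not a tautology.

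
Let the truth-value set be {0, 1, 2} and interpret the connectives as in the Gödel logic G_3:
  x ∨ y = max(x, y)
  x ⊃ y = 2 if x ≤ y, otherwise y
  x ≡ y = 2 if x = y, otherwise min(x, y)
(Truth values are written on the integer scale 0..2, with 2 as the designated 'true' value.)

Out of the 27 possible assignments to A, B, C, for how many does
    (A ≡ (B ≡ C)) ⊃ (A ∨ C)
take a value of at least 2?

value 2: 23 assignments (counts)
value 1: 2 assignments
value 0: 2 assignments
So 23 of the 27 assignments meet the threshold.

23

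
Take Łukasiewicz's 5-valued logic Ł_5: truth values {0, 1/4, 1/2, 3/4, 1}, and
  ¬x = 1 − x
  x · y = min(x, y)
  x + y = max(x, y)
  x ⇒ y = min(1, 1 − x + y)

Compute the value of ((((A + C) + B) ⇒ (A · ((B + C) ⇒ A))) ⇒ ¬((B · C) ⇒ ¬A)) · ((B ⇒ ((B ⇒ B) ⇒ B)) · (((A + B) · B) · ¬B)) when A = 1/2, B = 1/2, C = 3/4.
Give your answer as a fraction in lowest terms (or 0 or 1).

1/4

A + C = 1/2 + 3/4 = 3/4
(A + C) + B = 3/4 + 1/2 = 3/4
B + C = 1/2 + 3/4 = 3/4
(B + C) ⇒ A = 3/4 ⇒ 1/2 = 3/4
A · ((B + C) ⇒ A) = 1/2 · 3/4 = 1/2
((A + C) + B) ⇒ (A · ((B + C) ⇒ A)) = 3/4 ⇒ 1/2 = 3/4
B · C = 1/2 · 3/4 = 1/2
¬A = ¬1/2 = 1/2
(B · C) ⇒ ¬A = 1/2 ⇒ 1/2 = 1
¬((B · C) ⇒ ¬A) = ¬1 = 0
(((A + C) + B) ⇒ (A · ((B + C) ⇒ A))) ⇒ ¬((B · C) ⇒ ¬A) = 3/4 ⇒ 0 = 1/4
B ⇒ B = 1/2 ⇒ 1/2 = 1
(B ⇒ B) ⇒ B = 1 ⇒ 1/2 = 1/2
B ⇒ ((B ⇒ B) ⇒ B) = 1/2 ⇒ 1/2 = 1
A + B = 1/2 + 1/2 = 1/2
(A + B) · B = 1/2 · 1/2 = 1/2
¬B = ¬1/2 = 1/2
((A + B) · B) · ¬B = 1/2 · 1/2 = 1/2
(B ⇒ ((B ⇒ B) ⇒ B)) · (((A + B) · B) · ¬B) = 1 · 1/2 = 1/2
((((A + C) + B) ⇒ (A · ((B + C) ⇒ A))) ⇒ ¬((B · C) ⇒ ¬A)) · ((B ⇒ ((B ⇒ B) ⇒ B)) · (((A + B) · B) · ¬B)) = 1/4 · 1/2 = 1/4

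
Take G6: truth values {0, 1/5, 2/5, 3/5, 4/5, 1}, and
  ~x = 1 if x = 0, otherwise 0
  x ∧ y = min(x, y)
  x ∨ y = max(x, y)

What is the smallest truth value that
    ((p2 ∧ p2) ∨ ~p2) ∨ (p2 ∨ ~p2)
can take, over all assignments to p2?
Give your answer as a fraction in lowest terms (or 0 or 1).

Take p2 = 1/5:
p2 ∧ p2 = 1/5 ∧ 1/5 = 1/5
~p2 = ~1/5 = 0
(p2 ∧ p2) ∨ ~p2 = 1/5 ∨ 0 = 1/5
~p2 = ~1/5 = 0
p2 ∨ ~p2 = 1/5 ∨ 0 = 1/5
((p2 ∧ p2) ∨ ~p2) ∨ (p2 ∨ ~p2) = 1/5 ∨ 1/5 = 1/5
No assignment yields a value below 1/5, so this is the minimum.

1/5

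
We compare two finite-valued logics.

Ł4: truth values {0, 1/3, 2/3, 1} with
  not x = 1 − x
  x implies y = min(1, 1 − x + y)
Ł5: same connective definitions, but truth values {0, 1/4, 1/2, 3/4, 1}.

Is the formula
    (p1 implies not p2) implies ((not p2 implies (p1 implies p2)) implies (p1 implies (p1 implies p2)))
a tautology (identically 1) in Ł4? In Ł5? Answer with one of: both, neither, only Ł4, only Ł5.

In Ł4: every assignment gives 1 — tautology.
In Ł5: every assignment gives 1 — tautology.

both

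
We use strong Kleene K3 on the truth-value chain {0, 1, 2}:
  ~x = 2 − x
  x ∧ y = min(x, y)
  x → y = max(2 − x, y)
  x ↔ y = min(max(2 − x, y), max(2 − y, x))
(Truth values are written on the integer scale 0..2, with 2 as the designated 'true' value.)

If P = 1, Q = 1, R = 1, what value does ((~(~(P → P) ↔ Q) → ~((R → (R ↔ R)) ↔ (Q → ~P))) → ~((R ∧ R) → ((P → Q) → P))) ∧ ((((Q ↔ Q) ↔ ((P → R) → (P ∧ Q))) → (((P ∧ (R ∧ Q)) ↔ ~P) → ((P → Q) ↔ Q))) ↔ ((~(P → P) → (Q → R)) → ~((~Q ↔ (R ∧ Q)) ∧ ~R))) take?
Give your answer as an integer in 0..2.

P → P = 1 → 1 = 1
~(P → P) = ~1 = 1
~(P → P) ↔ Q = 1 ↔ 1 = 1
~(~(P → P) ↔ Q) = ~1 = 1
R ↔ R = 1 ↔ 1 = 1
R → (R ↔ R) = 1 → 1 = 1
~P = ~1 = 1
Q → ~P = 1 → 1 = 1
(R → (R ↔ R)) ↔ (Q → ~P) = 1 ↔ 1 = 1
~((R → (R ↔ R)) ↔ (Q → ~P)) = ~1 = 1
~(~(P → P) ↔ Q) → ~((R → (R ↔ R)) ↔ (Q → ~P)) = 1 → 1 = 1
R ∧ R = 1 ∧ 1 = 1
P → Q = 1 → 1 = 1
(P → Q) → P = 1 → 1 = 1
(R ∧ R) → ((P → Q) → P) = 1 → 1 = 1
~((R ∧ R) → ((P → Q) → P)) = ~1 = 1
(~(~(P → P) ↔ Q) → ~((R → (R ↔ R)) ↔ (Q → ~P))) → ~((R ∧ R) → ((P → Q) → P)) = 1 → 1 = 1
Q ↔ Q = 1 ↔ 1 = 1
P → R = 1 → 1 = 1
P ∧ Q = 1 ∧ 1 = 1
(P → R) → (P ∧ Q) = 1 → 1 = 1
(Q ↔ Q) ↔ ((P → R) → (P ∧ Q)) = 1 ↔ 1 = 1
R ∧ Q = 1 ∧ 1 = 1
P ∧ (R ∧ Q) = 1 ∧ 1 = 1
~P = ~1 = 1
(P ∧ (R ∧ Q)) ↔ ~P = 1 ↔ 1 = 1
P → Q = 1 → 1 = 1
(P → Q) ↔ Q = 1 ↔ 1 = 1
((P ∧ (R ∧ Q)) ↔ ~P) → ((P → Q) ↔ Q) = 1 → 1 = 1
((Q ↔ Q) ↔ ((P → R) → (P ∧ Q))) → (((P ∧ (R ∧ Q)) ↔ ~P) → ((P → Q) ↔ Q)) = 1 → 1 = 1
P → P = 1 → 1 = 1
~(P → P) = ~1 = 1
Q → R = 1 → 1 = 1
~(P → P) → (Q → R) = 1 → 1 = 1
~Q = ~1 = 1
R ∧ Q = 1 ∧ 1 = 1
~Q ↔ (R ∧ Q) = 1 ↔ 1 = 1
~R = ~1 = 1
(~Q ↔ (R ∧ Q)) ∧ ~R = 1 ∧ 1 = 1
~((~Q ↔ (R ∧ Q)) ∧ ~R) = ~1 = 1
(~(P → P) → (Q → R)) → ~((~Q ↔ (R ∧ Q)) ∧ ~R) = 1 → 1 = 1
(((Q ↔ Q) ↔ ((P → R) → (P ∧ Q))) → (((P ∧ (R ∧ Q)) ↔ ~P) → ((P → Q) ↔ Q))) ↔ ((~(P → P) → (Q → R)) → ~((~Q ↔ (R ∧ Q)) ∧ ~R)) = 1 ↔ 1 = 1
((~(~(P → P) ↔ Q) → ~((R → (R ↔ R)) ↔ (Q → ~P))) → ~((R ∧ R) → ((P → Q) → P))) ∧ ((((Q ↔ Q) ↔ ((P → R) → (P ∧ Q))) → (((P ∧ (R ∧ Q)) ↔ ~P) → ((P → Q) ↔ Q))) ↔ ((~(P → P) → (Q → R)) → ~((~Q ↔ (R ∧ Q)) ∧ ~R))) = 1 ∧ 1 = 1

1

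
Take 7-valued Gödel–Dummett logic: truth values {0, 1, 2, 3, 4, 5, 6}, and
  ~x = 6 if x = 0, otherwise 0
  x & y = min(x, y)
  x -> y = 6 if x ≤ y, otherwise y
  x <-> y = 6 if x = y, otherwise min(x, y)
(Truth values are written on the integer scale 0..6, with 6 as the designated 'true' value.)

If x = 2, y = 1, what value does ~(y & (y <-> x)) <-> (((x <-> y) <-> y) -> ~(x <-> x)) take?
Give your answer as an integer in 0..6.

6

y <-> x = 1 <-> 2 = 1
y & (y <-> x) = 1 & 1 = 1
~(y & (y <-> x)) = ~1 = 0
x <-> y = 2 <-> 1 = 1
(x <-> y) <-> y = 1 <-> 1 = 6
x <-> x = 2 <-> 2 = 6
~(x <-> x) = ~6 = 0
((x <-> y) <-> y) -> ~(x <-> x) = 6 -> 0 = 0
~(y & (y <-> x)) <-> (((x <-> y) <-> y) -> ~(x <-> x)) = 0 <-> 0 = 6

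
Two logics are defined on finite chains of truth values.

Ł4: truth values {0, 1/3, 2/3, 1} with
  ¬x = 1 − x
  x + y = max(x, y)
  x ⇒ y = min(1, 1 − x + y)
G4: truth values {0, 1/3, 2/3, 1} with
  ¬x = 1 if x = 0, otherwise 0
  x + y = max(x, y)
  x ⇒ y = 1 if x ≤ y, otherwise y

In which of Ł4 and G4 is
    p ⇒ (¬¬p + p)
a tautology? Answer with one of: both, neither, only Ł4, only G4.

In Ł4: every assignment gives 1 — tautology.
In G4: every assignment gives 1 — tautology.

both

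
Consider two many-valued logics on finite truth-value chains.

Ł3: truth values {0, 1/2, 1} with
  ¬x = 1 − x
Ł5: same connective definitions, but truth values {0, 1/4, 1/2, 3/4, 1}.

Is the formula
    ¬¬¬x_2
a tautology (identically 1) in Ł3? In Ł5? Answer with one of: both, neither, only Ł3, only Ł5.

neither

In Ł3: at x_2 = 1/2 the value is 1/2 — not a tautology.
In Ł5: at x_2 = 1/4 the value is 3/4 — not a tautology.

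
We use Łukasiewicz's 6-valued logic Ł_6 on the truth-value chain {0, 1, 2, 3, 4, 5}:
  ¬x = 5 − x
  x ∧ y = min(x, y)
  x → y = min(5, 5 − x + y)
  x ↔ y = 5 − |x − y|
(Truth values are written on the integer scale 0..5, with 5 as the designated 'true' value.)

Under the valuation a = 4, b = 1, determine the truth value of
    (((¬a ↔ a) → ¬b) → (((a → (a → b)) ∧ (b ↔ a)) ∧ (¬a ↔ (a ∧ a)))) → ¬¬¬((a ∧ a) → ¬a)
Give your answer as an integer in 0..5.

¬a = ¬4 = 1
¬a ↔ a = 1 ↔ 4 = 2
¬b = ¬1 = 4
(¬a ↔ a) → ¬b = 2 → 4 = 5
a → b = 4 → 1 = 2
a → (a → b) = 4 → 2 = 3
b ↔ a = 1 ↔ 4 = 2
(a → (a → b)) ∧ (b ↔ a) = 3 ∧ 2 = 2
¬a = ¬4 = 1
a ∧ a = 4 ∧ 4 = 4
¬a ↔ (a ∧ a) = 1 ↔ 4 = 2
((a → (a → b)) ∧ (b ↔ a)) ∧ (¬a ↔ (a ∧ a)) = 2 ∧ 2 = 2
((¬a ↔ a) → ¬b) → (((a → (a → b)) ∧ (b ↔ a)) ∧ (¬a ↔ (a ∧ a))) = 5 → 2 = 2
a ∧ a = 4 ∧ 4 = 4
¬a = ¬4 = 1
(a ∧ a) → ¬a = 4 → 1 = 2
¬((a ∧ a) → ¬a) = ¬2 = 3
¬¬((a ∧ a) → ¬a) = ¬3 = 2
¬¬¬((a ∧ a) → ¬a) = ¬2 = 3
(((¬a ↔ a) → ¬b) → (((a → (a → b)) ∧ (b ↔ a)) ∧ (¬a ↔ (a ∧ a)))) → ¬¬¬((a ∧ a) → ¬a) = 2 → 3 = 5

5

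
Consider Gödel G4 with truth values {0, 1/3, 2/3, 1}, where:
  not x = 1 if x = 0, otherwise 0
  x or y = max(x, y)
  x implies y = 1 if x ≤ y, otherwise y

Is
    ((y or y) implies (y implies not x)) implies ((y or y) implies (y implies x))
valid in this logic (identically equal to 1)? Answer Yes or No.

Counterexample: take x = 0, y = 1/3.
y or y = 1/3 or 1/3 = 1/3
not x = not 0 = 1
y implies not x = 1/3 implies 1 = 1
(y or y) implies (y implies not x) = 1/3 implies 1 = 1
y or y = 1/3 or 1/3 = 1/3
y implies x = 1/3 implies 0 = 0
(y or y) implies (y implies x) = 1/3 implies 0 = 0
((y or y) implies (y implies not x)) implies ((y or y) implies (y implies x)) = 1 implies 0 = 0
This gives 0 ≠ 1.

No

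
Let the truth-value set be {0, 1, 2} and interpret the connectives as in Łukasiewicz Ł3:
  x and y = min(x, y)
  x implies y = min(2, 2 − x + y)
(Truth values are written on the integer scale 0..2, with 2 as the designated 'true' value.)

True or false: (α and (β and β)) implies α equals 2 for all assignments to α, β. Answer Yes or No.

Yes

α = 0, β = 0 ↦ 2
α = 0, β = 1 ↦ 2
α = 0, β = 2 ↦ 2
α = 1, β = 0 ↦ 2
α = 1, β = 1 ↦ 2
α = 1, β = 2 ↦ 2
α = 2, β = 0 ↦ 2
α = 2, β = 1 ↦ 2
α = 2, β = 2 ↦ 2
Every assignment gives a value ≥ 2.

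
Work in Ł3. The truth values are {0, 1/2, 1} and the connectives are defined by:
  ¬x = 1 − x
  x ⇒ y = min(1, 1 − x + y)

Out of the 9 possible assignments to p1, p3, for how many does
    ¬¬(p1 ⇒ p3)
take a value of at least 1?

p1 = 0, p3 = 0 ↦ 1  ≥
p1 = 0, p3 = 1/2 ↦ 1  ≥
p1 = 0, p3 = 1 ↦ 1  ≥
p1 = 1/2, p3 = 0 ↦ 1/2  <
p1 = 1/2, p3 = 1/2 ↦ 1  ≥
p1 = 1/2, p3 = 1 ↦ 1  ≥
p1 = 1, p3 = 0 ↦ 0  <
p1 = 1, p3 = 1/2 ↦ 1/2  <
p1 = 1, p3 = 1 ↦ 1  ≥
So 6 of the 9 assignments meet the threshold.

6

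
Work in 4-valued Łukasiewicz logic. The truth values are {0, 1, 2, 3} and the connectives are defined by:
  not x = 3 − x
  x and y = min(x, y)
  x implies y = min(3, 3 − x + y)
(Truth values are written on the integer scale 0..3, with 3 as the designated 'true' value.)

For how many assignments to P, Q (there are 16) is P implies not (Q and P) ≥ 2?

P = 0, Q = 0 ↦ 3  ≥
P = 0, Q = 1 ↦ 3  ≥
P = 0, Q = 2 ↦ 3  ≥
P = 0, Q = 3 ↦ 3  ≥
P = 1, Q = 0 ↦ 3  ≥
P = 1, Q = 1 ↦ 3  ≥
P = 1, Q = 2 ↦ 3  ≥
P = 1, Q = 3 ↦ 3  ≥
P = 2, Q = 0 ↦ 3  ≥
P = 2, Q = 1 ↦ 3  ≥
P = 2, Q = 2 ↦ 2  ≥
P = 2, Q = 3 ↦ 2  ≥
P = 3, Q = 0 ↦ 3  ≥
P = 3, Q = 1 ↦ 2  ≥
P = 3, Q = 2 ↦ 1  <
P = 3, Q = 3 ↦ 0  <
So 14 of the 16 assignments meet the threshold.

14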